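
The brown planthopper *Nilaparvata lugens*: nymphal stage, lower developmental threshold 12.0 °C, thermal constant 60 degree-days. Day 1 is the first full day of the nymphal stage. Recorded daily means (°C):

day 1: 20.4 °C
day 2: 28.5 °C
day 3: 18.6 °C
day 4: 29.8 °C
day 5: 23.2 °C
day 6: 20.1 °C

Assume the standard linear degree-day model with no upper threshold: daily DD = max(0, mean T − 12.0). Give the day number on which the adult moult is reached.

day 5

Daily DD above 12.0 °C: 8.4, 16.5, 6.6, 17.8, 11.2, 8.1.
Cumulative: 8.4, 24.9, 31.5, 49.3, 60.5, 68.6.
The total first reaches 60 DD on day 5.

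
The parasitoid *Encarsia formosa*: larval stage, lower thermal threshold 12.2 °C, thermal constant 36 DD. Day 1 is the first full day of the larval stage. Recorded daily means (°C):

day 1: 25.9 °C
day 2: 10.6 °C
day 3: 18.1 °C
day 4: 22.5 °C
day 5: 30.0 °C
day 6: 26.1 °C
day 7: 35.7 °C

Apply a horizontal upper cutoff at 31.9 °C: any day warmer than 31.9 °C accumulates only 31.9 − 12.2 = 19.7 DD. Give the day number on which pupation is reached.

day 5

Daily DD above 12.2 °C (capped at 19.7): 13.7, 0.0, 5.9, 10.3, 17.8, 13.9, 19.7.
Cumulative: 13.7, 13.7, 19.6, 29.9, 47.7, 61.6, 81.3.
The total first reaches 36 DD on day 5.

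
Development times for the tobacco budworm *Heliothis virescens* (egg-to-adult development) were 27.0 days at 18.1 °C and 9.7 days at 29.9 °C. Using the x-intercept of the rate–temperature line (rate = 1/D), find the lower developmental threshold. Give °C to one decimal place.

11.5 °C

Equal thermal constants: D₁(T₁ − T_b) = D₂(T₂ − T_b).
27.0·(18.1 − T_b) = 9.7·(29.9 − T_b)
T_b = (27.0·18.1 − 9.7·29.9) / (27.0 − 9.7) = 198.67 / 17.3 = 11.484 °C ≈ 11.5 °C.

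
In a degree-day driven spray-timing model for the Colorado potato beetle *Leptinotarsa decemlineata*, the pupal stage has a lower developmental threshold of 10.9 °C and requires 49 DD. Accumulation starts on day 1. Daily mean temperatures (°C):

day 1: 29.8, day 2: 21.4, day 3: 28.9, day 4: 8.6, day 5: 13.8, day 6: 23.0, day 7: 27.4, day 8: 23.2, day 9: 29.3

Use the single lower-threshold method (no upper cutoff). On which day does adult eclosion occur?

Daily DD above 10.9 °C: 18.9, 10.5, 18.0, 0.0, 2.9, 12.1, 16.5, 12.3, 18.4.
Cumulative: 18.9, 29.4, 47.4, 47.4, 50.3, 62.4, 78.9, 91.2, 109.6.
The total first reaches 49 DD on day 5.

day 5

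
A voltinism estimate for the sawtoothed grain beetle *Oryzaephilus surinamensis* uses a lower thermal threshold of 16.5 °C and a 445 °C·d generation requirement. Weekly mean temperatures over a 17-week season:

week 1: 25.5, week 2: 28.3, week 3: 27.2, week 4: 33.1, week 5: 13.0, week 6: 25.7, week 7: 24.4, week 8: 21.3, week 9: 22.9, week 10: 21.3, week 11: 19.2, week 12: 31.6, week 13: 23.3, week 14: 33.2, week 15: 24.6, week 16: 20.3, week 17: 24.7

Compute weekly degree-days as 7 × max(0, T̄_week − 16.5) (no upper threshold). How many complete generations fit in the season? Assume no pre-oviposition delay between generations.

Weekly DD (7 × max(0, T̄ − 16.5)): 63.0, 82.6, 74.9, 116.2, 0.0, 64.4, 55.3, 33.6, 44.8, 33.6, 18.9, 105.7, 47.6, 116.9, 56.7, 26.6, 57.4.
Season total = 998.2 DD.
Complete generations = ⌊998.2 / 445⌋ = 2.

2 generations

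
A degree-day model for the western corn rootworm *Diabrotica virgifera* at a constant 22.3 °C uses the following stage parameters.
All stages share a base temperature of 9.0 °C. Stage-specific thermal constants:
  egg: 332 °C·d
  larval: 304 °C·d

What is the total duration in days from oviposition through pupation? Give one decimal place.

47.8 days

Daily accumulation at 22.3 °C = 22.3 − 9.0 = 13.3 DD/day.
Total K = 332 + 304 = 636 DD.
Total duration = 636 / 13.3 = 47.820 ≈ 47.8 days.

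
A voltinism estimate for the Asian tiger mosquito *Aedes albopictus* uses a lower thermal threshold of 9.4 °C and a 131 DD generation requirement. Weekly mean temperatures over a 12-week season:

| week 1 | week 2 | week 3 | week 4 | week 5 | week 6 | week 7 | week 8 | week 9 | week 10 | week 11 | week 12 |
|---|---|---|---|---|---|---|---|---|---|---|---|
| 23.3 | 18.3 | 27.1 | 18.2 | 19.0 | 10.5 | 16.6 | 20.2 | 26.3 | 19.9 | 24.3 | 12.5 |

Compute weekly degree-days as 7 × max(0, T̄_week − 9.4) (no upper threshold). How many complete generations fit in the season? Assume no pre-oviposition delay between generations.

Weekly DD (7 × max(0, T̄ − 9.4)): 97.3, 62.3, 123.9, 61.6, 67.2, 7.7, 50.4, 75.6, 118.3, 73.5, 104.3, 21.7.
Season total = 863.8 DD.
Complete generations = ⌊863.8 / 131⌋ = 6.

6 generations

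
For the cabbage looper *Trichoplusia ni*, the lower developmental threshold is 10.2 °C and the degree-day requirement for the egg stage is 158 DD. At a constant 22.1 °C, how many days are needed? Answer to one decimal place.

Daily accumulation = 22.1 − 10.2 = 11.9 DD/day.
Duration = 158 / 11.9 = 13.277 ≈ 13.3 days.

13.3 days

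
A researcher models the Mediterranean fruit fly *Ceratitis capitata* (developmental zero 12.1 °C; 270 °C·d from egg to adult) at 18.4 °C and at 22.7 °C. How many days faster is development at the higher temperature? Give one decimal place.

17.4 days

At 18.4 °C: 270 / (18.4 − 12.1) = 270 / 6.3 = 42.857 d.
At 22.7 °C: 270 / (22.7 − 12.1) = 270 / 10.6 = 25.472 d.
Difference = |42.857 − 25.472| = 17.385 ≈ 17.4 days.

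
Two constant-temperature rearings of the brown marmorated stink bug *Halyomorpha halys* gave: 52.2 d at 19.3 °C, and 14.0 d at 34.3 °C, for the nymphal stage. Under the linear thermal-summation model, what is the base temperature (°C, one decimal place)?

Linear rate model ⇒ the product D·(T − T_b) is constant across temperatures.
52.2·(19.3 − T_b) = 14.0·(34.3 − T_b)
T_b = (52.2·19.3 − 14.0·34.3) / (52.2 − 14.0) = 527.26 / 38.2 = 13.803 °C ≈ 13.8 °C.

13.8 °C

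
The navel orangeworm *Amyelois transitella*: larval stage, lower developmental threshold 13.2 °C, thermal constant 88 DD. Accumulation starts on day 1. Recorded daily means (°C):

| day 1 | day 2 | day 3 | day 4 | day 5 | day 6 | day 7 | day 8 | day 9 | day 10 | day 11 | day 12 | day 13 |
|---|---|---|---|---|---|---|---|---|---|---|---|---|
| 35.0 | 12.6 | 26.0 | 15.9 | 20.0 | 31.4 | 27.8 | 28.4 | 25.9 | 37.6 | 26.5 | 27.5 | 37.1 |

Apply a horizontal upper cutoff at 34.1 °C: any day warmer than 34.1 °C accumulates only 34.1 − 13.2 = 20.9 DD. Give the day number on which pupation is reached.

Daily DD above 13.2 °C (capped at 20.9): 20.9, 0.0, 12.8, 2.7, 6.8, 18.2, 14.6, 15.2, 12.7, 20.9, 13.3, 14.3, 20.9.
Cumulative: 20.9, 20.9, 33.7, 36.4, 43.2, 61.4, 76.0, 91.2, 103.9, 124.8, 138.1, 152.4, 173.3.
The total first reaches 88 DD on day 8.

day 8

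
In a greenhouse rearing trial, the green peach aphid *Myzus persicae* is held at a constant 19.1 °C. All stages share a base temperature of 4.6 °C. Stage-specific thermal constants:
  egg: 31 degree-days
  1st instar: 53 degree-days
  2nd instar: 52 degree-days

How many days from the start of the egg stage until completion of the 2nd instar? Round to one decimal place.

9.4 days

Daily accumulation at 19.1 °C = 19.1 − 4.6 = 14.5 DD/day.
Total K = 31 + 53 + 52 = 136 DD.
Total duration = 136 / 14.5 = 9.379 ≈ 9.4 days.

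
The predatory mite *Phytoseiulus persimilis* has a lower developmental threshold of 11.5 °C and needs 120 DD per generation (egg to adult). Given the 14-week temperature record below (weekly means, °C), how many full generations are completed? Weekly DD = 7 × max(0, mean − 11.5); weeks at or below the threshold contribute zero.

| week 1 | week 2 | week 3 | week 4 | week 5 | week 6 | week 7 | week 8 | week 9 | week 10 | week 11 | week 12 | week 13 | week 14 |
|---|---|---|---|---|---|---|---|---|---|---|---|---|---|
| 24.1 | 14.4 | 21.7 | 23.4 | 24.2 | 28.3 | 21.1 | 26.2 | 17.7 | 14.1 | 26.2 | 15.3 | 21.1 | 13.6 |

Weekly DD (7 × max(0, T̄ − 11.5)): 88.2, 20.3, 71.4, 83.3, 88.9, 117.6, 67.2, 102.9, 43.4, 18.2, 102.9, 26.6, 67.2, 14.7.
Season total = 912.8 DD.
Complete generations = ⌊912.8 / 120⌋ = 7.

7 generations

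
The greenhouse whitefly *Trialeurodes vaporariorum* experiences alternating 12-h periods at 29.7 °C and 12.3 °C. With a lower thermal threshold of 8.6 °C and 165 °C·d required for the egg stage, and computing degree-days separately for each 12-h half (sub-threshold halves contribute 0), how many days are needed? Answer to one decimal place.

Day half: max(0, 29.7 − 8.6) × 0.5 = 21.1 × 0.5 = 10.55 DD.
Night half: max(0, 12.3 − 8.6) × 0.5 = 3.7 × 0.5 = 1.85 DD.
Per 24 h: 12.40 DD/day.
Duration = 165 / 12.40 = 13.306 ≈ 13.3 days.

13.3 days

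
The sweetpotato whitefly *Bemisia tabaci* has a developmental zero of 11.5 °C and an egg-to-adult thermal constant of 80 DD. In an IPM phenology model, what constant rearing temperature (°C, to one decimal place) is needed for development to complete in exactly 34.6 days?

Required daily accumulation = 80 / 34.6 = 2.312 DD/day.
T = T_base + 2.312 = 11.5 + 2.312 = 13.812 ≈ 13.8 °C.

13.8 °C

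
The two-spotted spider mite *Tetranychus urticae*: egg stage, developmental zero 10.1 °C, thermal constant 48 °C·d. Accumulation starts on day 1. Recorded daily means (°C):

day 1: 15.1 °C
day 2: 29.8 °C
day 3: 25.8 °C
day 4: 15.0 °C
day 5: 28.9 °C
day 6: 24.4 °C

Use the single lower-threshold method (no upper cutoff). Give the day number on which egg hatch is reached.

Daily DD above 10.1 °C: 5.0, 19.7, 15.7, 4.9, 18.8, 14.3.
Cumulative: 5.0, 24.7, 40.4, 45.3, 64.1, 78.4.
The total first reaches 48 DD on day 5.

day 5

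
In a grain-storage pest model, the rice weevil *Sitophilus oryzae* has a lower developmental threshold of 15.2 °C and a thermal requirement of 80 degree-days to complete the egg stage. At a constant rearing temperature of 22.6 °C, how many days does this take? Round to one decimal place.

Daily accumulation = 22.6 − 15.2 = 7.4 DD/day.
Duration = 80 / 7.4 = 10.811 ≈ 10.8 days.

10.8 days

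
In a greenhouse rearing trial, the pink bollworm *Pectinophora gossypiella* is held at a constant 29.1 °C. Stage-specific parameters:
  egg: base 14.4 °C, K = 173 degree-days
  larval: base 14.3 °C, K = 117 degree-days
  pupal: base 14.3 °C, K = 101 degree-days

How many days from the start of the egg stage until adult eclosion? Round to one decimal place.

26.5 days

egg: 173 / (29.1 − 14.4) = 173 / 14.7 = 11.769 d.
larval: 117 / (29.1 − 14.3) = 117 / 14.8 = 7.905 d.
pupal: 101 / (29.1 − 14.3) = 101 / 14.8 = 6.824 d.
Sum = 26.498 ≈ 26.5 days.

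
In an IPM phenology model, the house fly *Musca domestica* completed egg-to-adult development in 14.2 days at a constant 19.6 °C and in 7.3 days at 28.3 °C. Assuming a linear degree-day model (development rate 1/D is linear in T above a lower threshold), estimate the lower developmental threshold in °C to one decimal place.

10.4 °C

Equal thermal constants: D₁(T₁ − T_b) = D₂(T₂ − T_b).
14.2·(19.6 − T_b) = 7.3·(28.3 − T_b)
T_b = (14.2·19.6 − 7.3·28.3) / (14.2 − 7.3) = 71.73 / 6.9 = 10.396 °C ≈ 10.4 °C.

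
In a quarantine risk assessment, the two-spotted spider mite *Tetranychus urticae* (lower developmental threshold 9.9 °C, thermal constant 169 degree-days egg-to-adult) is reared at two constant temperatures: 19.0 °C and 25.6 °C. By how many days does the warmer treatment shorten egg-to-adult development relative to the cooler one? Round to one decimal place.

7.8 days

At 19.0 °C: 169 / (19.0 − 9.9) = 169 / 9.1 = 18.571 d.
At 25.6 °C: 169 / (25.6 − 9.9) = 169 / 15.7 = 10.764 d.
Difference = |18.571 − 10.764| = 7.807 ≈ 7.8 days.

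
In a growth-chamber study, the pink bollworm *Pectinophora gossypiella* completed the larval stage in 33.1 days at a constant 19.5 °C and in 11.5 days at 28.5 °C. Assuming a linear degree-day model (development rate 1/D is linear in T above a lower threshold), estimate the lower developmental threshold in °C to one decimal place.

Under the model K = D·(T − T_b), so D₁·(T₁ − T_b) = D₂·(T₂ − T_b).
33.1·(19.5 − T_b) = 11.5·(28.5 − T_b)
T_b = (33.1·19.5 − 11.5·28.5) / (33.1 − 11.5) = 317.70 / 21.6 = 14.708 °C ≈ 14.7 °C.

14.7 °C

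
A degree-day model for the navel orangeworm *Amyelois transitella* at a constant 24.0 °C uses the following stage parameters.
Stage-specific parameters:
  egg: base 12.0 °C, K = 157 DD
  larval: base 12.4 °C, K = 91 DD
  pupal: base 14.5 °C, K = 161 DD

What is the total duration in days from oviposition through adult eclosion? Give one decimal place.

egg: 157 / (24.0 − 12.0) = 157 / 12.0 = 13.083 d.
larval: 91 / (24.0 − 12.4) = 91 / 11.6 = 7.845 d.
pupal: 161 / (24.0 − 14.5) = 161 / 9.5 = 16.947 d.
Sum = 37.876 ≈ 37.9 days.

37.9 days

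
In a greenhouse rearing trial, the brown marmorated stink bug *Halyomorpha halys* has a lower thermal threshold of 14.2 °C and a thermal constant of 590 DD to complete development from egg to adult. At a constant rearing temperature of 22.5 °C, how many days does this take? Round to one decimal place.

Daily accumulation = 22.5 − 14.2 = 8.3 DD/day.
Duration = 590 / 8.3 = 71.084 ≈ 71.1 days.

71.1 days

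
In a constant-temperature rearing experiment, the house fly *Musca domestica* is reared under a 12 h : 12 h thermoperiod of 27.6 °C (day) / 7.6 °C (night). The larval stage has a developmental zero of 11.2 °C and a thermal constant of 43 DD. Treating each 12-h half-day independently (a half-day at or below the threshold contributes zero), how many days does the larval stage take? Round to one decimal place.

5.2 days

Day half: max(0, 27.6 − 11.2) × 0.5 = 16.4 × 0.5 = 8.20 DD.
Night half: max(0, 7.6 − 11.2) × 0.5 = 0.0 × 0.5 = 0.00 DD.
Per 24 h: 8.20 DD/day.
Duration = 43 / 8.20 = 5.244 ≈ 5.2 days.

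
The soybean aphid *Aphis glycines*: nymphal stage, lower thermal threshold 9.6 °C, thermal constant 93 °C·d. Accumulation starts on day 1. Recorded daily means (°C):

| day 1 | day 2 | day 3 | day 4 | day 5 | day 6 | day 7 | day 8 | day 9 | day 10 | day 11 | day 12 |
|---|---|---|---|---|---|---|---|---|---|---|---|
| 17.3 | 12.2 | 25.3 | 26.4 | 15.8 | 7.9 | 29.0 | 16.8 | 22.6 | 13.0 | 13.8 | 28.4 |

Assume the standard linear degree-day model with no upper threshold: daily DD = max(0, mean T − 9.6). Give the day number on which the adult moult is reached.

day 11

Daily DD above 9.6 °C: 7.7, 2.6, 15.7, 16.8, 6.2, 0.0, 19.4, 7.2, 13.0, 3.4, 4.2, 18.8.
Cumulative: 7.7, 10.3, 26.0, 42.8, 49.0, 49.0, 68.4, 75.6, 88.6, 92.0, 96.2, 115.0.
The total first reaches 93 DD on day 11.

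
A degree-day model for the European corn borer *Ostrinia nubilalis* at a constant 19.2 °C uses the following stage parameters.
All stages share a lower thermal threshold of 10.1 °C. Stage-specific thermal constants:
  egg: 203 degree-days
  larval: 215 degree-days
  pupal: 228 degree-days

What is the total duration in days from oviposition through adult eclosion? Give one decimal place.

71.0 days

Daily accumulation at 19.2 °C = 19.2 − 10.1 = 9.1 DD/day.
Total K = 203 + 215 + 228 = 646 DD.
Total duration = 646 / 9.1 = 70.989 ≈ 71.0 days.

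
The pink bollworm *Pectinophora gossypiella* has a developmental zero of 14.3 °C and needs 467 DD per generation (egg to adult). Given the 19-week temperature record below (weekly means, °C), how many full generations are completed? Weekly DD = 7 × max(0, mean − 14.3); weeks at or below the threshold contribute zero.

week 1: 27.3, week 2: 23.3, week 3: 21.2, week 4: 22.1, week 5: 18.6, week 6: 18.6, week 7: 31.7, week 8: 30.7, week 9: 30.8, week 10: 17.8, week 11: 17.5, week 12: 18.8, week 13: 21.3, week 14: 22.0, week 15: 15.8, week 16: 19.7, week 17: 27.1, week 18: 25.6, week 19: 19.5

Weekly DD (7 × max(0, T̄ − 14.3)): 91.0, 63.0, 48.3, 54.6, 30.1, 30.1, 121.8, 114.8, 115.5, 24.5, 22.4, 31.5, 49.0, 53.9, 10.5, 37.8, 89.6, 79.1, 36.4.
Season total = 1103.9 DD.
Complete generations = ⌊1103.9 / 467⌋ = 2.

2 generations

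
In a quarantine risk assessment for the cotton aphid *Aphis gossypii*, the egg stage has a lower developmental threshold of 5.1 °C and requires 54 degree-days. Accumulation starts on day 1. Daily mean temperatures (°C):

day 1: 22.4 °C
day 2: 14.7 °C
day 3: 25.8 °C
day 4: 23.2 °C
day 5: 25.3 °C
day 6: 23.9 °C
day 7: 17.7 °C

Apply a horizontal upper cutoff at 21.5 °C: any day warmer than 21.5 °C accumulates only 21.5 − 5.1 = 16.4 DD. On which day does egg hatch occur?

day 4

Daily DD above 5.1 °C (capped at 16.4): 16.4, 9.6, 16.4, 16.4, 16.4, 16.4, 12.6.
Cumulative: 16.4, 26.0, 42.4, 58.8, 75.2, 91.6, 104.2.
The total first reaches 54 DD on day 4.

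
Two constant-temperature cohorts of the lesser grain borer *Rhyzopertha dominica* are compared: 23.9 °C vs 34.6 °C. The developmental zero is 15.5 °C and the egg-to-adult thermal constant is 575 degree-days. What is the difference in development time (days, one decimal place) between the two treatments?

At 23.9 °C: 575 / (23.9 − 15.5) = 575 / 8.4 = 68.452 d.
At 34.6 °C: 575 / (34.6 − 15.5) = 575 / 19.1 = 30.105 d.
Difference = |68.452 − 30.105| = 38.348 ≈ 38.3 days.

38.3 days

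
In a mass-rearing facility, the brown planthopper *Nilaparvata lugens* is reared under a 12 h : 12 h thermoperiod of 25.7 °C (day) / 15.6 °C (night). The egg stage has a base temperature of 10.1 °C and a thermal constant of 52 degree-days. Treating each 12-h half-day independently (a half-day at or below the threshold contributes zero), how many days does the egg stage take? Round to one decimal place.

Day half: max(0, 25.7 − 10.1) × 0.5 = 15.6 × 0.5 = 7.80 DD.
Night half: max(0, 15.6 − 10.1) × 0.5 = 5.5 × 0.5 = 2.75 DD.
Per 24 h: 10.55 DD/day.
Duration = 52 / 10.55 = 4.929 ≈ 4.9 days.

4.9 days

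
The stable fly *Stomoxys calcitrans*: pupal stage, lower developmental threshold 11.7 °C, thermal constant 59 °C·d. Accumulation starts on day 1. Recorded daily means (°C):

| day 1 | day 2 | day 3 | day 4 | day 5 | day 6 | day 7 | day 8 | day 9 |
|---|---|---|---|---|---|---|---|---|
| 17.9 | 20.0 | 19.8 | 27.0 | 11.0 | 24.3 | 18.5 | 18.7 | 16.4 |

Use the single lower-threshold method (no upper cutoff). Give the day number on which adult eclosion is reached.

Daily DD above 11.7 °C: 6.2, 8.3, 8.1, 15.3, 0.0, 12.6, 6.8, 7.0, 4.7.
Cumulative: 6.2, 14.5, 22.6, 37.9, 37.9, 50.5, 57.3, 64.3, 69.0.
The total first reaches 59 DD on day 8.

day 8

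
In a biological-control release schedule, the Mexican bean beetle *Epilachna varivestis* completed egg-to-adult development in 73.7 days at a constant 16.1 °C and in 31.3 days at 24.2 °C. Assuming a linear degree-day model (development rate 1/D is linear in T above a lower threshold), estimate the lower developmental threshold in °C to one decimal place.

10.1 °C

Linear rate model ⇒ the product D·(T − T_b) is constant across temperatures.
73.7·(16.1 − T_b) = 31.3·(24.2 − T_b)
T_b = (73.7·16.1 − 31.3·24.2) / (73.7 − 31.3) = 429.11 / 42.4 = 10.121 °C ≈ 10.1 °C.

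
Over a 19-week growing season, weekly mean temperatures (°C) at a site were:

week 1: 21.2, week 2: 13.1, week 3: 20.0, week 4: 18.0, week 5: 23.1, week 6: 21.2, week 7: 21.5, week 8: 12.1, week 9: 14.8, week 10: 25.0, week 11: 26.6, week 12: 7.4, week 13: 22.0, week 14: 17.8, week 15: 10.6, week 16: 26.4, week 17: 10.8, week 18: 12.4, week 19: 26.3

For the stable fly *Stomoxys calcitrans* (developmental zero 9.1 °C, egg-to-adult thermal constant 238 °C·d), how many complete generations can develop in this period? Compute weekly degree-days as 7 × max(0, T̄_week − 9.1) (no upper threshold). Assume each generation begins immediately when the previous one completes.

Weekly DD (7 × max(0, T̄ − 9.1)): 84.7, 28.0, 76.3, 62.3, 98.0, 84.7, 86.8, 21.0, 39.9, 111.3, 122.5, 0.0, 90.3, 60.9, 10.5, 121.1, 11.9, 23.1, 120.4.
Season total = 1253.7 DD.
Complete generations = ⌊1253.7 / 238⌋ = 5.

5 generations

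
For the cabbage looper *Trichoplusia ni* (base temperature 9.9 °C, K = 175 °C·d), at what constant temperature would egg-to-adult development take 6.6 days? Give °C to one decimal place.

Required daily accumulation = 175 / 6.6 = 26.515 DD/day.
T = T_base + 26.515 = 9.9 + 26.515 = 36.415 ≈ 36.4 °C.

36.4 °C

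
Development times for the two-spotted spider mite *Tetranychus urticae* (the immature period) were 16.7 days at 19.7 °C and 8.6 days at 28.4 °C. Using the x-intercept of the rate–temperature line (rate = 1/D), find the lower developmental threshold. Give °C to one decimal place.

Equal thermal constants: D₁(T₁ − T_b) = D₂(T₂ − T_b).
16.7·(19.7 − T_b) = 8.6·(28.4 − T_b)
T_b = (16.7·19.7 − 8.6·28.4) / (16.7 − 8.6) = 84.75 / 8.1 = 10.463 °C ≈ 10.5 °C.

10.5 °C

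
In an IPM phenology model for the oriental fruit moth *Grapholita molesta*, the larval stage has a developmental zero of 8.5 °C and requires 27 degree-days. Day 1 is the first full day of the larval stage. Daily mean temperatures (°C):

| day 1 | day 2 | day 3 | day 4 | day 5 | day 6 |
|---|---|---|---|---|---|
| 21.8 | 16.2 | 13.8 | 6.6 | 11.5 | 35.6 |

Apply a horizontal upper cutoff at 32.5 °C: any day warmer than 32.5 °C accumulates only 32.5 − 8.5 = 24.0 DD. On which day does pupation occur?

Daily DD above 8.5 °C (capped at 24.0): 13.3, 7.7, 5.3, 0.0, 3.0, 24.0.
Cumulative: 13.3, 21.0, 26.3, 26.3, 29.3, 53.3.
The total first reaches 27 DD on day 5.

day 5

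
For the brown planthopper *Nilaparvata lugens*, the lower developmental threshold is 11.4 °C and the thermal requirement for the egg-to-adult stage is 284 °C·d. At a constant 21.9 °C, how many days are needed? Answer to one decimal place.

27.0 days

Daily accumulation = 21.9 − 11.4 = 10.5 DD/day.
Duration = 284 / 10.5 = 27.048 ≈ 27.0 days.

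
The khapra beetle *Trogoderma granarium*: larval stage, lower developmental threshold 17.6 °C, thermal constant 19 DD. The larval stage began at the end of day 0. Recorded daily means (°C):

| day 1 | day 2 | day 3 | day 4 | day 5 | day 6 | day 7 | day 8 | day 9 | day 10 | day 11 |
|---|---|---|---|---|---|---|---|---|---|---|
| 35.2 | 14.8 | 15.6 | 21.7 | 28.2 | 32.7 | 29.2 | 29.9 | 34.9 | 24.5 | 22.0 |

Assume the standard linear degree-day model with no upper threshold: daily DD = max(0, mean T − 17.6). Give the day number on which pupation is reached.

Daily DD above 17.6 °C: 17.6, 0.0, 0.0, 4.1, 10.6, 15.1, 11.6, 12.3, 17.3, 6.9, 4.4.
Cumulative: 17.6, 17.6, 17.6, 21.7, 32.3, 47.4, 59.0, 71.3, 88.6, 95.5, 99.9.
The total first reaches 19 DD on day 4.

day 4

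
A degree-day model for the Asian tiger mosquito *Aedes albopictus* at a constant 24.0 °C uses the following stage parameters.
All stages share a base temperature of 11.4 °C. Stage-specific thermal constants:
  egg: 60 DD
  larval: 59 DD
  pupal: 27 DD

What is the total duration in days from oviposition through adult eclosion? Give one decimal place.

11.6 days

Daily accumulation at 24.0 °C = 24.0 − 11.4 = 12.6 DD/day.
Total K = 60 + 59 + 27 = 146 DD.
Total duration = 146 / 12.6 = 11.587 ≈ 11.6 days.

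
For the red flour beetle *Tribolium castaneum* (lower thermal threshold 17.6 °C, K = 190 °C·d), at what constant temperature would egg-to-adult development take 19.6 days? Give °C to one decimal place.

27.3 °C

Required daily accumulation = 190 / 19.6 = 9.694 DD/day.
T = T_base + 9.694 = 17.6 + 9.694 = 27.294 ≈ 27.3 °C.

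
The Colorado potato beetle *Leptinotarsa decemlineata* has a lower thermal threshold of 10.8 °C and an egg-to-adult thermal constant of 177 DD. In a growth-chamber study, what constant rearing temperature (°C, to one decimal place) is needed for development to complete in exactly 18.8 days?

Required daily accumulation = 177 / 18.8 = 9.415 DD/day.
T = T_base + 9.415 = 10.8 + 9.415 = 20.215 ≈ 20.2 °C.

20.2 °C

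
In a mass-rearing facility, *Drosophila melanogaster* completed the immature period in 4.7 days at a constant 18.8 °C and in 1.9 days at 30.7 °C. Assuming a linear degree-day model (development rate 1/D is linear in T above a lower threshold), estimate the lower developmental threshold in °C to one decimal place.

Under the model K = D·(T − T_b), so D₁·(T₁ − T_b) = D₂·(T₂ − T_b).
4.7·(18.8 − T_b) = 1.9·(30.7 − T_b)
T_b = (4.7·18.8 − 1.9·30.7) / (4.7 − 1.9) = 30.03 / 2.8 = 10.725 °C ≈ 10.7 °C.

10.7 °C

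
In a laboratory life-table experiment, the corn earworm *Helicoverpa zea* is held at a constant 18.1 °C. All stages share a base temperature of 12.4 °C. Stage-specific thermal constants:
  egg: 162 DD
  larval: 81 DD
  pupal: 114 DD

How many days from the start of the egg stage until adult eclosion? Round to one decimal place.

62.6 days

Daily accumulation at 18.1 °C = 18.1 − 12.4 = 5.7 DD/day.
Total K = 162 + 81 + 114 = 357 DD.
Total duration = 357 / 5.7 = 62.632 ≈ 62.6 days.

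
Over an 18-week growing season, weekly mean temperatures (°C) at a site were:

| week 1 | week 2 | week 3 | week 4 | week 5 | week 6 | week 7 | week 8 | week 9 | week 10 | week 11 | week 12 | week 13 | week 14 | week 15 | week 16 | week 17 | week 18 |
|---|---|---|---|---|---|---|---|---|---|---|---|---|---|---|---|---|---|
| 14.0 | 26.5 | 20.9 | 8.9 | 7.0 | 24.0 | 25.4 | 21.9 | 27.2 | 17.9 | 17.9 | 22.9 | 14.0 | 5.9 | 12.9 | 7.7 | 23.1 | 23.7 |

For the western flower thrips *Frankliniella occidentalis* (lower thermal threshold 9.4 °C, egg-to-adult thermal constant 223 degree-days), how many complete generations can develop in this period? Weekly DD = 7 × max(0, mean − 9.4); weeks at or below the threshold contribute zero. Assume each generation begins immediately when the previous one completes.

5 generations

Weekly DD (7 × max(0, T̄ − 9.4)): 32.2, 119.7, 80.5, 0.0, 0.0, 102.2, 112.0, 87.5, 124.6, 59.5, 59.5, 94.5, 32.2, 0.0, 24.5, 0.0, 95.9, 100.1.
Season total = 1124.9 DD.
Complete generations = ⌊1124.9 / 223⌋ = 5.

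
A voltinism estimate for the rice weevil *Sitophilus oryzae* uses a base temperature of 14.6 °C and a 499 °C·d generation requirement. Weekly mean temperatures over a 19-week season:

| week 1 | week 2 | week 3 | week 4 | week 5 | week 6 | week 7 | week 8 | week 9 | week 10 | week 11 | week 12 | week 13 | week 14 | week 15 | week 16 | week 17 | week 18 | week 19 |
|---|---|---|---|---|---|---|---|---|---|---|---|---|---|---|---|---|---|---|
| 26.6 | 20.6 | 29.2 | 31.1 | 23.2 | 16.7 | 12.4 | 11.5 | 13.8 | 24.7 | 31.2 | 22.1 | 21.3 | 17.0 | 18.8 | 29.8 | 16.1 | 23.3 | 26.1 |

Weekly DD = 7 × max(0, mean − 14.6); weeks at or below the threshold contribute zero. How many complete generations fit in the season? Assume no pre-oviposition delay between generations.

Weekly DD (7 × max(0, T̄ − 14.6)): 84.0, 42.0, 102.2, 115.5, 60.2, 14.7, 0.0, 0.0, 0.0, 70.7, 116.2, 52.5, 46.9, 16.8, 29.4, 106.4, 10.5, 60.9, 80.5.
Season total = 1009.4 DD.
Complete generations = ⌊1009.4 / 499⌋ = 2.

2 generations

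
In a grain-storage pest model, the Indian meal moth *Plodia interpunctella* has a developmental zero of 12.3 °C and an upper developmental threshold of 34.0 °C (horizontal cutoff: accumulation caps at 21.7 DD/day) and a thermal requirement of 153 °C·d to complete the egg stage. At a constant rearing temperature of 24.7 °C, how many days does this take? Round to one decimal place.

12.3 days

Daily accumulation = 24.7 − 12.3 = 12.4 DD/day.
Duration = 153 / 12.4 = 12.339 ≈ 12.3 days.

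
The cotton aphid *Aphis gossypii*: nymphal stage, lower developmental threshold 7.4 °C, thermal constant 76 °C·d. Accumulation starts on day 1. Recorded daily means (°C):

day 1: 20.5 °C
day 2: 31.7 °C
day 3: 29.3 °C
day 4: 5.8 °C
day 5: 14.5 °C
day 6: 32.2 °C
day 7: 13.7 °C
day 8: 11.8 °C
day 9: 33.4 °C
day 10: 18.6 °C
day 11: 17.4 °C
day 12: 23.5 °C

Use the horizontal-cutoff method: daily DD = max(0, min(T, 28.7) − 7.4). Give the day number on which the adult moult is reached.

Daily DD above 7.4 °C (capped at 21.3): 13.1, 21.3, 21.3, 0.0, 7.1, 21.3, 6.3, 4.4, 21.3, 11.2, 10.0, 16.1.
Cumulative: 13.1, 34.4, 55.7, 55.7, 62.8, 84.1, 90.4, 94.8, 116.1, 127.3, 137.3, 153.4.
The total first reaches 76 DD on day 6.

day 6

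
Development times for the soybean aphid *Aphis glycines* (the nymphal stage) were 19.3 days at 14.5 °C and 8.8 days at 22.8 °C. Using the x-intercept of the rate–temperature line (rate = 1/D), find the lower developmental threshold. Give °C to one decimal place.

7.5 °C

Equal thermal constants: D₁(T₁ − T_b) = D₂(T₂ − T_b).
19.3·(14.5 − T_b) = 8.8·(22.8 − T_b)
T_b = (19.3·14.5 − 8.8·22.8) / (19.3 − 8.8) = 79.21 / 10.5 = 7.544 °C ≈ 7.5 °C.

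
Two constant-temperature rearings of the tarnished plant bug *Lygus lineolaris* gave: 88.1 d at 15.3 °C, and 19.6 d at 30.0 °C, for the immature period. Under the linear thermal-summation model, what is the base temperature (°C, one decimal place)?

11.1 °C

Linear rate model ⇒ the product D·(T − T_b) is constant across temperatures.
88.1·(15.3 − T_b) = 19.6·(30.0 − T_b)
T_b = (88.1·15.3 − 19.6·30.0) / (88.1 − 19.6) = 759.93 / 68.5 = 11.094 °C ≈ 11.1 °C.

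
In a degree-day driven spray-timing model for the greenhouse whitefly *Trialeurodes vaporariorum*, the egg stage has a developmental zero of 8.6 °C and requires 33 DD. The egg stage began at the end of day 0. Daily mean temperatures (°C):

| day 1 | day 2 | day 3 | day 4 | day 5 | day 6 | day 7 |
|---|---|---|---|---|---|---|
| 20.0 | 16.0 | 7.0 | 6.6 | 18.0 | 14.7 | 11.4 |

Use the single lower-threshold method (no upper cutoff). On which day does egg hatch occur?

Daily DD above 8.6 °C: 11.4, 7.4, 0.0, 0.0, 9.4, 6.1, 2.8.
Cumulative: 11.4, 18.8, 18.8, 18.8, 28.2, 34.3, 37.1.
The total first reaches 33 DD on day 6.

day 6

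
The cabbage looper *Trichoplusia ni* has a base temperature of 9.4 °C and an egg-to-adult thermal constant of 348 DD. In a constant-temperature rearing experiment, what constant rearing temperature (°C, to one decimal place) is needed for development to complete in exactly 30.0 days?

Required daily accumulation = 348 / 30.0 = 11.600 DD/day.
T = T_base + 11.600 = 9.4 + 11.600 = 21.000 ≈ 21.0 °C.

21.0 °C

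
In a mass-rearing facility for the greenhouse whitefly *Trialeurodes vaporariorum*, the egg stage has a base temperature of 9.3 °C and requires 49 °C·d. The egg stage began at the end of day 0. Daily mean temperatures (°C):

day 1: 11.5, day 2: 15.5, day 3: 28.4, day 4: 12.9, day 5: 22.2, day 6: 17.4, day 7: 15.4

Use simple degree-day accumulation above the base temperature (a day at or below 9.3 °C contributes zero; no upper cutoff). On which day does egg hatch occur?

day 6

Daily DD above 9.3 °C: 2.2, 6.2, 19.1, 3.6, 12.9, 8.1, 6.1.
Cumulative: 2.2, 8.4, 27.5, 31.1, 44.0, 52.1, 58.2.
The total first reaches 49 DD on day 6.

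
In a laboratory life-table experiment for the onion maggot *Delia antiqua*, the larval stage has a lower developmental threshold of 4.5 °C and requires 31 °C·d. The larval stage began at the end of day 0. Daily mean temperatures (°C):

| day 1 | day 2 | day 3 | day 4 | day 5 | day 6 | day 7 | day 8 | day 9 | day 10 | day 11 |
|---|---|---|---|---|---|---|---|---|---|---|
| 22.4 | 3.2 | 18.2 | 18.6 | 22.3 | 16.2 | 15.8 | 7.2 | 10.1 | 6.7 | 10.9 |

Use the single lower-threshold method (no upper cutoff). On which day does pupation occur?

day 3

Daily DD above 4.5 °C: 17.9, 0.0, 13.7, 14.1, 17.8, 11.7, 11.3, 2.7, 5.6, 2.2, 6.4.
Cumulative: 17.9, 17.9, 31.6, 45.7, 63.5, 75.2, 86.5, 89.2, 94.8, 97.0, 103.4.
The total first reaches 31 DD on day 3.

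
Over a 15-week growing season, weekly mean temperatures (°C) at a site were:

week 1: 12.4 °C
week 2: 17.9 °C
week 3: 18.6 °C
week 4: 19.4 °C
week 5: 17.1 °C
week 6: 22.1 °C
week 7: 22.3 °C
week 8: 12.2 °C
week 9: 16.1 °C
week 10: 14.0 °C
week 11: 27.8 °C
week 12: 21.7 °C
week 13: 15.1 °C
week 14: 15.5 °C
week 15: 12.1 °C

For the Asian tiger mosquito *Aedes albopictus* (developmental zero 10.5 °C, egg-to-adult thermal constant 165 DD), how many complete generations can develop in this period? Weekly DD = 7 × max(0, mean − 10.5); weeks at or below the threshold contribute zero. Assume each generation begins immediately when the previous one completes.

4 generations

Weekly DD (7 × max(0, T̄ − 10.5)): 13.3, 51.8, 56.7, 62.3, 46.2, 81.2, 82.6, 11.9, 39.2, 24.5, 121.1, 78.4, 32.2, 35.0, 11.2.
Season total = 747.6 DD.
Complete generations = ⌊747.6 / 165⌋ = 4.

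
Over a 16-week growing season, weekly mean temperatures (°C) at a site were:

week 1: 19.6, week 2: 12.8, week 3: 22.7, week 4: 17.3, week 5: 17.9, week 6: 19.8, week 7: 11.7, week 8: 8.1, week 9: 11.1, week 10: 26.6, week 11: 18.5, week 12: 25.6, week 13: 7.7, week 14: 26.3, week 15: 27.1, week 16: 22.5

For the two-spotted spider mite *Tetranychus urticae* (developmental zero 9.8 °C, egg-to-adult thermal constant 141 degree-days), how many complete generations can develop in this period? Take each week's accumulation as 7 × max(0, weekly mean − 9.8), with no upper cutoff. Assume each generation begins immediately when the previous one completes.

Weekly DD (7 × max(0, T̄ − 9.8)): 68.6, 21.0, 90.3, 52.5, 56.7, 70.0, 13.3, 0.0, 9.1, 117.6, 60.9, 110.6, 0.0, 115.5, 121.1, 88.9.
Season total = 996.1 DD.
Complete generations = ⌊996.1 / 141⌋ = 7.

7 generations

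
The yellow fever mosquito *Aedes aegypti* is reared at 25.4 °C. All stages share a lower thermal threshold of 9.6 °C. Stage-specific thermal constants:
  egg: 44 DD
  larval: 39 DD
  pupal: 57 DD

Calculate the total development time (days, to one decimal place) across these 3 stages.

8.9 days

Daily accumulation at 25.4 °C = 25.4 − 9.6 = 15.8 DD/day.
Total K = 44 + 39 + 57 = 140 DD.
Total duration = 140 / 15.8 = 8.861 ≈ 8.9 days.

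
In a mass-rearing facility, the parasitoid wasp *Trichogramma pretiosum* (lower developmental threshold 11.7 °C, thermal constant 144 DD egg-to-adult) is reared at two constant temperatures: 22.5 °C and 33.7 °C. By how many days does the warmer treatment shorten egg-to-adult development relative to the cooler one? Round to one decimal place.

At 22.5 °C: 144 / (22.5 − 11.7) = 144 / 10.8 = 13.333 d.
At 33.7 °C: 144 / (33.7 − 11.7) = 144 / 22.0 = 6.545 d.
Difference = |13.333 − 6.545| = 6.788 ≈ 6.8 days.

6.8 days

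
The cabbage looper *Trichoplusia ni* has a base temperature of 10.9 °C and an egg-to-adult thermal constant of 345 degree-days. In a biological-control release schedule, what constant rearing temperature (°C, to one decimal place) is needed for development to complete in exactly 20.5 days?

27.7 °C

Required daily accumulation = 345 / 20.5 = 16.829 DD/day.
T = T_base + 16.829 = 10.9 + 16.829 = 27.729 ≈ 27.7 °C.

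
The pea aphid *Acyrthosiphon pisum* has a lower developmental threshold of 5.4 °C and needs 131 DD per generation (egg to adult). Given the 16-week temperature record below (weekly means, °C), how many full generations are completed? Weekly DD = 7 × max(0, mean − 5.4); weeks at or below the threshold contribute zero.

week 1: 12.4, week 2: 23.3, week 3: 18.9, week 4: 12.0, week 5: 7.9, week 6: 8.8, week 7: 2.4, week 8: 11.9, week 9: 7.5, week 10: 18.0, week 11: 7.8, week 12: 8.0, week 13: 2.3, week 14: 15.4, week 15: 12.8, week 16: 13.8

Weekly DD (7 × max(0, T̄ − 5.4)): 49.0, 125.3, 94.5, 46.2, 17.5, 23.8, 0.0, 45.5, 14.7, 88.2, 16.8, 18.2, 0.0, 70.0, 51.8, 58.8.
Season total = 720.3 DD.
Complete generations = ⌊720.3 / 131⌋ = 5.

5 generations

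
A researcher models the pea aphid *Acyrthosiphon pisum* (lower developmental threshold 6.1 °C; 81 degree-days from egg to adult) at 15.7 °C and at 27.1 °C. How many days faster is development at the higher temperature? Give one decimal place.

4.6 days

At 15.7 °C: 81 / (15.7 − 6.1) = 81 / 9.6 = 8.438 d.
At 27.1 °C: 81 / (27.1 − 6.1) = 81 / 21.0 = 3.857 d.
Difference = |8.438 − 3.857| = 4.580 ≈ 4.6 days.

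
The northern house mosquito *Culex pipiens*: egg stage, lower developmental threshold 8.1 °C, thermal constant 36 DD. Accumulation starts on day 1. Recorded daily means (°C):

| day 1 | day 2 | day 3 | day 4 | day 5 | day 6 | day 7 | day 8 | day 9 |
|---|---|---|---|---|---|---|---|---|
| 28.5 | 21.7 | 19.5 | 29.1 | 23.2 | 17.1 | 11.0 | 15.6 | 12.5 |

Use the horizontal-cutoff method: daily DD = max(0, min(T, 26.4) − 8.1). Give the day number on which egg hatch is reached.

day 3

Daily DD above 8.1 °C (capped at 18.3): 18.3, 13.6, 11.4, 18.3, 15.1, 9.0, 2.9, 7.5, 4.4.
Cumulative: 18.3, 31.9, 43.3, 61.6, 76.7, 85.7, 88.6, 96.1, 100.5.
The total first reaches 36 DD on day 3.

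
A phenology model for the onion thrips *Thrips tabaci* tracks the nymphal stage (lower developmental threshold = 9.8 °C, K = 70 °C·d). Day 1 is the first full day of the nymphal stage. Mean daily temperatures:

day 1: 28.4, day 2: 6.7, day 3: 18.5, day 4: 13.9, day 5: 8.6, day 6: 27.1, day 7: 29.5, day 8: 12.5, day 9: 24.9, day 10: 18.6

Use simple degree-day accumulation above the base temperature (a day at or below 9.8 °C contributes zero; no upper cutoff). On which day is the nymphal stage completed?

Daily DD above 9.8 °C: 18.6, 0.0, 8.7, 4.1, 0.0, 17.3, 19.7, 2.7, 15.1, 8.8.
Cumulative: 18.6, 18.6, 27.3, 31.4, 31.4, 48.7, 68.4, 71.1, 86.2, 95.0.
The total first reaches 70 DD on day 8.

day 8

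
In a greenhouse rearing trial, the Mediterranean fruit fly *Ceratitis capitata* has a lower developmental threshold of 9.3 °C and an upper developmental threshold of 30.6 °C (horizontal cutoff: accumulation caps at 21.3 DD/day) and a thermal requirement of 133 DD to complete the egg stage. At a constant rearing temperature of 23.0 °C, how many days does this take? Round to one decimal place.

Daily accumulation = 23.0 − 9.3 = 13.7 DD/day.
Duration = 133 / 13.7 = 9.708 ≈ 9.7 days.

9.7 days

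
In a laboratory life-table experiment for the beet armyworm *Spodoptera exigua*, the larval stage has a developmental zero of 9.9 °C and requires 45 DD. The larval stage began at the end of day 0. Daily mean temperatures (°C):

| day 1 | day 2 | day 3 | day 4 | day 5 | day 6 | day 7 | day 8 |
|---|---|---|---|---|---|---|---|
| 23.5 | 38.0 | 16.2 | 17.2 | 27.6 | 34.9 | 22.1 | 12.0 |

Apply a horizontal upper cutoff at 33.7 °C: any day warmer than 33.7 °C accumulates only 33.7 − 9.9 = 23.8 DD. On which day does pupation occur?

Daily DD above 9.9 °C (capped at 23.8): 13.6, 23.8, 6.3, 7.3, 17.7, 23.8, 12.2, 2.1.
Cumulative: 13.6, 37.4, 43.7, 51.0, 68.7, 92.5, 104.7, 106.8.
The total first reaches 45 DD on day 4.

day 4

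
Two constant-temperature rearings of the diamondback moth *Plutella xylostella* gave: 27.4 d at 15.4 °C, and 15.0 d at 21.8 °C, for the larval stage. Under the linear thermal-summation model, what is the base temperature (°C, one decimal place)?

7.7 °C

Under the model K = D·(T − T_b), so D₁·(T₁ − T_b) = D₂·(T₂ − T_b).
27.4·(15.4 − T_b) = 15.0·(21.8 − T_b)
T_b = (27.4·15.4 − 15.0·21.8) / (27.4 − 15.0) = 94.96 / 12.4 = 7.658 °C ≈ 7.7 °C.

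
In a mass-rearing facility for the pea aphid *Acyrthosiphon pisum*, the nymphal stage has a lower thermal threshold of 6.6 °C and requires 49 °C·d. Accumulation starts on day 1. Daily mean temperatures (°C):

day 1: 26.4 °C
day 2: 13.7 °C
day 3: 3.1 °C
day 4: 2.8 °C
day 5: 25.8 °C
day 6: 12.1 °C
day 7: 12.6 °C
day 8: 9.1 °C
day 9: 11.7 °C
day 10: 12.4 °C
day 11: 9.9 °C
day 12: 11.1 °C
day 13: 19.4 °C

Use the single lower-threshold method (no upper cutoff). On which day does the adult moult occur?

day 6

Daily DD above 6.6 °C: 19.8, 7.1, 0.0, 0.0, 19.2, 5.5, 6.0, 2.5, 5.1, 5.8, 3.3, 4.5, 12.8.
Cumulative: 19.8, 26.9, 26.9, 26.9, 46.1, 51.6, 57.6, 60.1, 65.2, 71.0, 74.3, 78.8, 91.6.
The total first reaches 49 DD on day 6.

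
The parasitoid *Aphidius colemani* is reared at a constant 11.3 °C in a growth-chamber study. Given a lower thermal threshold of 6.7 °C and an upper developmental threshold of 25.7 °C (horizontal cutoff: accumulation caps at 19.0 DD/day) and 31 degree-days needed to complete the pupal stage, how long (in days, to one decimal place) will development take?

Daily accumulation = 11.3 − 6.7 = 4.6 DD/day.
Duration = 31 / 4.6 = 6.739 ≈ 6.7 days.

6.7 days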